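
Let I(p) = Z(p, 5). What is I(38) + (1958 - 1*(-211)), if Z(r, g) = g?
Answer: 2174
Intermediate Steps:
I(p) = 5
I(38) + (1958 - 1*(-211)) = 5 + (1958 - 1*(-211)) = 5 + (1958 + 211) = 5 + 2169 = 2174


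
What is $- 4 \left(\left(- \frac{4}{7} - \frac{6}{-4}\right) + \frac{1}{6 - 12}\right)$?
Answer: $- \frac{64}{21} \approx -3.0476$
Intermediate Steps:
$- 4 \left(\left(- \frac{4}{7} - \frac{6}{-4}\right) + \frac{1}{6 - 12}\right) = - 4 \left(\left(\left(-4\right) \frac{1}{7} - - \frac{3}{2}\right) + \frac{1}{-6}\right) = - 4 \left(\left(- \frac{4}{7} + \frac{3}{2}\right) - \frac{1}{6}\right) = - 4 \left(\frac{13}{14} - \frac{1}{6}\right) = \left(-4\right) \frac{16}{21} = - \frac{64}{21}$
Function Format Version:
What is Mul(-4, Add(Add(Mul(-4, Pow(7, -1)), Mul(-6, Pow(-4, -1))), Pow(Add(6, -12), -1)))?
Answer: Rational(-64, 21) ≈ -3.0476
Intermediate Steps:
Mul(-4, Add(Add(Mul(-4, Pow(7, -1)), Mul(-6, Pow(-4, -1))), Pow(Add(6, -12), -1))) = Mul(-4, Add(Add(Mul(-4, Rational(1, 7)), Mul(-6, Rational(-1, 4))), Pow(-6, -1))) = Mul(-4, Add(Add(Rational(-4, 7), Rational(3, 2)), Rational(-1, 6))) = Mul(-4, Add(Rational(13, 14), Rational(-1, 6))) = Mul(-4, Rational(16, 21)) = Rational(-64, 21)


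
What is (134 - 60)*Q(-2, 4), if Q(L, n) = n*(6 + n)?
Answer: 2960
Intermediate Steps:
(134 - 60)*Q(-2, 4) = (134 - 60)*(4*(6 + 4)) = 74*(4*10) = 74*40 = 2960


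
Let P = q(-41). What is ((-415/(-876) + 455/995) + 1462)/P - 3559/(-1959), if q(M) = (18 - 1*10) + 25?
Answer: 15759570463/341500716 ≈ 46.148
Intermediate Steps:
q(M) = 33 (q(M) = (18 - 10) + 25 = 8 + 25 = 33)
P = 33
((-415/(-876) + 455/995) + 1462)/P - 3559/(-1959) = ((-415/(-876) + 455/995) + 1462)/33 - 3559/(-1959) = ((-415*(-1/876) + 455*(1/995)) + 1462)*(1/33) - 3559*(-1/1959) = ((415/876 + 91/199) + 1462)*(1/33) + 3559/1959 = (162301/174324 + 1462)*(1/33) + 3559/1959 = (255023989/174324)*(1/33) + 3559/1959 = 23183999/522972 + 3559/1959 = 15759570463/341500716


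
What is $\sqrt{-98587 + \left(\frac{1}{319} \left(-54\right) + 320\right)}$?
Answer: $\frac{i \sqrt{9999765413}}{319} \approx 313.48 i$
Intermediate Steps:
$\sqrt{-98587 + \left(\frac{1}{319} \left(-54\right) + 320\right)} = \sqrt{-98587 + \left(- \frac{54}{319} + 320\right)} = \sqrt{-98587 + \frac{102026}{319}} = \sqrt{- \frac{31347227}{319}} = \frac{i \sqrt{9999765413}}{319}$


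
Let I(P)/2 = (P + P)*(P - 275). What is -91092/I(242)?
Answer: 7591/2662 ≈ 2.8516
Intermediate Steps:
I(P) = 4*P*(-275 + P) (I(P) = 2*((P + P)*(P - 275)) = 2*((2*P)*(-275 + P)) = 2*(2*P*(-275 + P)) = 4*P*(-275 + P))
-91092/I(242) = -91092*1/(968*(-275 + 242)) = -91092/(4*242*(-33)) = -91092/(-31944) = -91092*(-1/31944) = 7591/2662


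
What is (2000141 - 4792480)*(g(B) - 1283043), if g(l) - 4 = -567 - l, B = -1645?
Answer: 3579669696779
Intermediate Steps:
g(l) = -563 - l (g(l) = 4 + (-567 - l) = -563 - l)
(2000141 - 4792480)*(g(B) - 1283043) = (2000141 - 4792480)*((-563 - 1*(-1645)) - 1283043) = -2792339*((-563 + 1645) - 1283043) = -2792339*(1082 - 1283043) = -2792339*(-1281961) = 3579669696779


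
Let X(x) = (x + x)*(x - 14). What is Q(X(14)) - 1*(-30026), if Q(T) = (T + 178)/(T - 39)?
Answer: 1170836/39 ≈ 30021.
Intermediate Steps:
X(x) = 2*x*(-14 + x) (X(x) = (2*x)*(-14 + x) = 2*x*(-14 + x))
Q(T) = (178 + T)/(-39 + T)
Q(X(14)) - 1*(-30026) = (178 + 2*14*(-14 + 14))/(-39 + 2*14*(-14 + 14)) - 1*(-30026) = (178 + 2*14*0)/(-39 + 2*14*0) + 30026 = (178 + 0)/(-39 + 0) + 30026 = 178/(-39) + 30026 = -1/39*178 + 30026 = -178/39 + 30026 = 1170836/39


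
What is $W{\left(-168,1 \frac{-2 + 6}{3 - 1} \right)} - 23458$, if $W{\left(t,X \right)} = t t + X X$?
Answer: $4770$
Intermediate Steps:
$W{\left(t,X \right)} = X^{2} + t^{2}$ ($W{\left(t,X \right)} = t^{2} + X^{2} = X^{2} + t^{2}$)
$W{\left(-168,1 \frac{-2 + 6}{3 - 1} \right)} - 23458 = \left(\left(1 \frac{-2 + 6}{3 - 1}\right)^{2} + \left(-168\right)^{2}\right) - 23458 = \left(\left(1 \cdot \frac{4}{2}\right)^{2} + 28224\right) - 23458 = \left(\left(1 \cdot 4 \cdot \frac{1}{2}\right)^{2} + 28224\right) - 23458 = \left(\left(1 \cdot 2\right)^{2} + 28224\right) - 23458 = \left(2^{2} + 28224\right) - 23458 = \left(4 + 28224\right) - 23458 = 28228 - 23458 = 4770$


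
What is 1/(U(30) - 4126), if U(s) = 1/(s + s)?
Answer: -60/247559 ≈ -0.00024237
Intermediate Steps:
U(s) = 1/(2*s)
1/(U(30) - 4126) = 1/((½)/30 - 4126) = 1/((½)*(1/30) - 4126) = 1/(1/60 - 4126) = 1/(-247559/60) = -60/247559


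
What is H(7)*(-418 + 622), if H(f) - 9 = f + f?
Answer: 4692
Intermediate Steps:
H(f) = 9 + 2*f (H(f) = 9 + (f + f) = 9 + 2*f)
H(7)*(-418 + 622) = (9 + 2*7)*(-418 + 622) = (9 + 14)*204 = 23*204 = 4692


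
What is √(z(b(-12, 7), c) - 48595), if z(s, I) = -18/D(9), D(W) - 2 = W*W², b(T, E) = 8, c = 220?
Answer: I*√25967285953/731 ≈ 220.44*I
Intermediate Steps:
D(W) = 2 + W³ (D(W) = 2 + W*W² = 2 + W³)
z(s, I) = -18/731 (z(s, I) = -18/(2 + 9³) = -18/(2 + 729) = -18/731)
√(z(b(-12, 7), c) - 48595) = √(-18/731 - 48595) = √(-35522963/731) = I*√25967285953/731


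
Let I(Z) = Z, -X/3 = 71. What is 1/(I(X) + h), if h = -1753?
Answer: -1/1966 ≈ -0.00050865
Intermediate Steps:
X = -213 (X = -3*71 = -213)
1/(I(X) + h) = 1/(-213 - 1753) = 1/(-1966) = -1/1966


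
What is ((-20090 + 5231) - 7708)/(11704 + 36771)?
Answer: -22567/48475 ≈ -0.46554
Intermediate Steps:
((-20090 + 5231) - 7708)/(11704 + 36771) = (-14859 - 7708)/48475 = -22567*1/48475 = -22567/48475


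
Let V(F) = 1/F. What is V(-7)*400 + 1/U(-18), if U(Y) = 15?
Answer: -5993/105 ≈ -57.076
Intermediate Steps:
V(-7)*400 + 1/U(-18) = 400/(-7) + 1/15 = -⅐*400 + 1/15 = -400/7 + 1/15 = -5993/105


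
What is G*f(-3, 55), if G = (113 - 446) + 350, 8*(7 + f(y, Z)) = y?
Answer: -1003/8 ≈ -125.38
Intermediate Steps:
f(y, Z) = -7 + y/8
G = 17 (G = -333 + 350 = 17)
G*f(-3, 55) = 17*(-7 + (1/8)*(-3)) = 17*(-7 - 3/8) = 17*(-59/8) = -1003/8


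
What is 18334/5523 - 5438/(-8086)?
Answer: 89141399/22329489 ≈ 3.9921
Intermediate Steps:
18334/5523 - 5438/(-8086) = 18334*(1/5523) - 5438*(-1/8086) = 18334/5523 + 2719/4043 = 89141399/22329489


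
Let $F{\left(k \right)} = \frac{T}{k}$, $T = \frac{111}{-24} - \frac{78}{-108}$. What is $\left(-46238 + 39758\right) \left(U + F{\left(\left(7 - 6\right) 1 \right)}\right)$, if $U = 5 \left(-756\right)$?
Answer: $24519690$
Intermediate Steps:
$U = -3780$
$T = - \frac{281}{72}$ ($T = 111 \left(- \frac{1}{24}\right) - - \frac{13}{18} = - \frac{37}{8} + \frac{13}{18} = - \frac{281}{72} \approx -3.9028$)
$F{\left(k \right)} = - \frac{281}{72 k}$
$\left(-46238 + 39758\right) \left(U + F{\left(\left(7 - 6\right) 1 \right)}\right) = \left(-46238 + 39758\right) \left(-3780 - \frac{281}{72 \left(7 - 6\right) 1}\right) = - 6480 \left(-3780 - \frac{281}{72 \cdot 1 \cdot 1}\right) = - 6480 \left(-3780 - \frac{281}{72 \cdot 1}\right) = - 6480 \left(-3780 - \frac{281}{72}\right) = \left(-6480\right) \left(- \frac{272441}{72}\right) = 24519690$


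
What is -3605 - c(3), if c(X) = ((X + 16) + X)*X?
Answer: -3671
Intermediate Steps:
c(X) = X*(16 + 2*X) (c(X) = ((16 + X) + X)*X = (16 + 2*X)*X = X*(16 + 2*X))
-3605 - c(3) = -3605 - 2*3*(8 + 3) = -3605 - 2*3*11 = -3605 - 1*66 = -3605 - 66 = -3671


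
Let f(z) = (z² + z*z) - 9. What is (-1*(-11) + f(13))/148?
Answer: 85/37 ≈ 2.2973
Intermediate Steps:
f(z) = -9 + 2*z² (f(z) = (z² + z²) - 9 = 2*z² - 9 = -9 + 2*z²)
(-1*(-11) + f(13))/148 = (-1*(-11) + (-9 + 2*13²))/148 = (11 + (-9 + 2*169))*(1/148) = (11 + (-9 + 338))*(1/148) = (11 + 329)*(1/148) = 340*(1/148) = 85/37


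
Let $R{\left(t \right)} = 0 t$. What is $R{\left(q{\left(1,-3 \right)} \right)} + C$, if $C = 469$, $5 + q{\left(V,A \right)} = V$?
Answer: $469$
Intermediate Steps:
$q{\left(V,A \right)} = -5 + V$
$R{\left(t \right)} = 0$
$R{\left(q{\left(1,-3 \right)} \right)} + C = 0 + 469 = 469$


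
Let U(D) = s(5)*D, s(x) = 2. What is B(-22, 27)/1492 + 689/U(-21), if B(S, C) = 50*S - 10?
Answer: -134326/7833 ≈ -17.149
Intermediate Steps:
B(S, C) = -10 + 50*S
U(D) = 2*D
B(-22, 27)/1492 + 689/U(-21) = (-10 + 50*(-22))/1492 + 689/((2*(-21))) = (-10 - 1100)*(1/1492) + 689/(-42) = -1110*1/1492 + 689*(-1/42) = -555/746 - 689/42 = -134326/7833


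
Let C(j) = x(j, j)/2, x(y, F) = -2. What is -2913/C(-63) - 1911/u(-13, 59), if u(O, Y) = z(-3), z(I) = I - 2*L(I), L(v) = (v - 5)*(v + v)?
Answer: 96766/33 ≈ 2932.3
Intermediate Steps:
L(v) = 2*v*(-5 + v) (L(v) = (-5 + v)*(2*v) = 2*v*(-5 + v))
C(j) = -1 (C(j) = -2/2 = -2*½ = -1)
z(I) = I - 4*I*(-5 + I)
u(O, Y) = -99 (u(O, Y) = -3*(21 - 4*(-3)) = -3*(21 + 12) = -3*33 = -99)
-2913/C(-63) - 1911/u(-13, 59) = -2913/(-1) - 1911/(-99) = -2913*(-1) - 1911*(-1/99) = 2913 + 637/33 = 96766/33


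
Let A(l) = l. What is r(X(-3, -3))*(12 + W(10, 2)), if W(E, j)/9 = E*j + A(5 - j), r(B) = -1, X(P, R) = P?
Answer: -219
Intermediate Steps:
W(E, j) = 45 - 9*j + 9*E*j (W(E, j) = 9*(E*j + (5 - j)) = 9*(5 - j + E*j) = 45 - 9*j + 9*E*j)
r(X(-3, -3))*(12 + W(10, 2)) = -(12 + (45 - 9*2 + 9*10*2)) = -(12 + (45 - 18 + 180)) = -(12 + 207) = -1*219 = -219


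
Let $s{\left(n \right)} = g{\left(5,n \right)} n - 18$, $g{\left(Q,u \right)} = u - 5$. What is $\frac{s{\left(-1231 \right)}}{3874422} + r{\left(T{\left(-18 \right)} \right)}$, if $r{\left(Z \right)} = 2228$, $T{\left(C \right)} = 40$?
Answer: $\frac{1438955619}{645737} \approx 2228.4$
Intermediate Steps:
$g{\left(Q,u \right)} = -5 + u$ ($g{\left(Q,u \right)} = u - 5 = -5 + u$)
$s{\left(n \right)} = -18 + n \left(-5 + n\right)$ ($s{\left(n \right)} = \left(-5 + n\right) n - 18 = n \left(-5 + n\right) - 18 = -18 + n \left(-5 + n\right)$)
$\frac{s{\left(-1231 \right)}}{3874422} + r{\left(T{\left(-18 \right)} \right)} = \frac{-18 - 1231 \left(-5 - 1231\right)}{3874422} + 2228 = \left(-18 - -1521516\right) \frac{1}{3874422} + 2228 = \left(-18 + 1521516\right) \frac{1}{3874422} + 2228 = 1521498 \cdot \frac{1}{3874422} + 2228 = \frac{253583}{645737} + 2228 = \frac{1438955619}{645737}$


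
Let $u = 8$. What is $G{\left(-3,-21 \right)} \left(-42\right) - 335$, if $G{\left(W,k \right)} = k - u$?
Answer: $883$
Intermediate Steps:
$G{\left(W,k \right)} = -8 + k$ ($G{\left(W,k \right)} = k - 8 = -8 + k$)
$G{\left(-3,-21 \right)} \left(-42\right) - 335 = \left(-8 - 21\right) \left(-42\right) - 335 = \left(-29\right) \left(-42\right) - 335 = 1218 - 335 = 883$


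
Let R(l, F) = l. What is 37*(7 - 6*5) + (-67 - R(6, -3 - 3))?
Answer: -924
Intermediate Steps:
37*(7 - 6*5) + (-67 - R(6, -3 - 3)) = 37*(7 - 6*5) + (-67 - 1*6) = 37*(7 - 30) + (-67 - 6) = 37*(-23) - 73 = -851 - 73 = -924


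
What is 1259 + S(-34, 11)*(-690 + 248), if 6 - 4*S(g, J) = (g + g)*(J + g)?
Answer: 173418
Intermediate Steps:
S(g, J) = 3/2 - g*(J + g)/2 (S(g, J) = 3/2 - (g + g)*(J + g)/4 = 3/2 - 2*g*(J + g)/4 = 3/2 - g*(J + g)/2)
1259 + S(-34, 11)*(-690 + 248) = 1259 + (3/2 - 1/2*(-34)**2 - 1/2*11*(-34))*(-690 + 248) = 1259 + (3/2 - 1/2*1156 + 187)*(-442) = 1259 + (3/2 - 578 + 187)*(-442) = 1259 - 779/2*(-442) = 1259 + 172159 = 173418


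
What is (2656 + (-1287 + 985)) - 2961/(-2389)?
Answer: 5626667/2389 ≈ 2355.2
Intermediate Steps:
(2656 + (-1287 + 985)) - 2961/(-2389) = (2656 - 302) - 2961*(-1/2389) = 2354 + 2961/2389 = 5626667/2389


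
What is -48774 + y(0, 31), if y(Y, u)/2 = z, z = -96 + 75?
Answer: -48816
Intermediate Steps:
z = -21
y(Y, u) = -42 (y(Y, u) = 2*(-21) = -42)
-48774 + y(0, 31) = -48774 - 42 = -48816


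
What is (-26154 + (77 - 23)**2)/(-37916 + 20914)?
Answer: 11619/8501 ≈ 1.3668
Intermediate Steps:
(-26154 + (77 - 23)**2)/(-37916 + 20914) = (-26154 + 54**2)/(-17002) = (-26154 + 2916)*(-1/17002) = -23238*(-1/17002) = 11619/8501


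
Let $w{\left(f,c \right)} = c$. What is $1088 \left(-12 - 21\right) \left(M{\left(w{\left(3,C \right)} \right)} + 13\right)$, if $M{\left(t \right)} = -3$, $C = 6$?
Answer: $-359040$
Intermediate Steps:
$1088 \left(-12 - 21\right) \left(M{\left(w{\left(3,C \right)} \right)} + 13\right) = 1088 \left(-12 - 21\right) \left(-3 + 13\right) = 1088 \left(\left(-33\right) 10\right) = 1088 \left(-330\right) = -359040$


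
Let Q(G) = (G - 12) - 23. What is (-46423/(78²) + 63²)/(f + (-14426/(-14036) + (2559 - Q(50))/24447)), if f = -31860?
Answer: -1828019869709/14701643379774 ≈ -0.12434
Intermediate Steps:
Q(G) = -35 + G (Q(G) = (-12 + G) - 23 = -35 + G)
(-46423/(78²) + 63²)/(f + (-14426/(-14036) + (2559 - Q(50))/24447)) = (-46423/(78²) + 63²)/(-31860 + (-14426/(-14036) + (2559 - (-35 + 50))/24447)) = (-46423/6084 + 3969)/(-31860 + (-14426*(-1/14036) + (2559 - 1*15)*(1/24447))) = (-46423*1/6084 + 3969)/(-31860 + (7213/7018 + (2559 - 15)*(1/24447))) = (-3571/468 + 3969)/(-31860 + (7213/7018 + 2544*(1/24447))) = 1853921/(468*(-31860 + (7213/7018 + 848/8149))) = 1853921/(468*(-31860 + 2232069/1972058)) = 1853921/(468*(-62827535811/1972058)) = (1853921/468)*(-1972058/62827535811) = -1828019869709/14701643379774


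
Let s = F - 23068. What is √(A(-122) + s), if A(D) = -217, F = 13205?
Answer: 12*I*√70 ≈ 100.4*I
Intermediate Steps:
s = -9863 (s = 13205 - 23068 = -9863)
√(A(-122) + s) = √(-217 - 9863) = √(-10080) = 12*I*√70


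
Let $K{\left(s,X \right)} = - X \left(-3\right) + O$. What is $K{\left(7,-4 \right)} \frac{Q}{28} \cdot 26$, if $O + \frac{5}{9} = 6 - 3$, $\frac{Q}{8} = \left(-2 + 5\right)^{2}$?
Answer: $- \frac{4472}{7} \approx -638.86$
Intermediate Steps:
$Q = 72$ ($Q = 8 \left(-2 + 5\right)^{2} = 8 \cdot 3^{2} = 8 \cdot 9 = 72$)
$O = \frac{22}{9}$ ($O = - \frac{5}{9} + \left(6 - 3\right) = - \frac{5}{9} + 3 = \frac{22}{9} \approx 2.4444$)
$K{\left(s,X \right)} = \frac{22}{9} + 3 X$ ($K{\left(s,X \right)} = - X \left(-3\right) + \frac{22}{9} = 3 X + \frac{22}{9} = \frac{22}{9} + 3 X$)
$K{\left(7,-4 \right)} \frac{Q}{28} \cdot 26 = \left(\frac{22}{9} + 3 \left(-4\right)\right) \frac{72}{28} \cdot 26 = \left(\frac{22}{9} - 12\right) 72 \cdot \frac{1}{28} \cdot 26 = \left(- \frac{86}{9}\right) \frac{18}{7} \cdot 26 = \left(- \frac{172}{7}\right) 26 = - \frac{4472}{7}$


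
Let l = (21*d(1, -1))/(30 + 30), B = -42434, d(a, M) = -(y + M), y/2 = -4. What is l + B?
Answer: -848617/20 ≈ -42431.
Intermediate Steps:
y = -8 (y = 2*(-4) = -8)
d(a, M) = 8 - M (d(a, M) = -(-8 + M) = 8 - M)
l = 63/20 (l = (21*(8 - 1*(-1)))/(30 + 30) = (21*(8 + 1))/60 = (21*9)*(1/60) = 189*(1/60) = 63/20 ≈ 3.1500)
l + B = 63/20 - 42434 = -848617/20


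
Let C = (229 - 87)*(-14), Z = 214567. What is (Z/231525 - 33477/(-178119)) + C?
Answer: -1011569947042/509123475 ≈ -1986.9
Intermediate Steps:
C = -1988 (C = 142*(-14) = -1988)
(Z/231525 - 33477/(-178119)) + C = (214567/231525 - 33477/(-178119)) - 1988 = (214567*(1/231525) - 33477*(-1/178119)) - 1988 = (214567/231525 + 11159/59373) - 1988 = 567521258/509123475 - 1988 = -1011569947042/509123475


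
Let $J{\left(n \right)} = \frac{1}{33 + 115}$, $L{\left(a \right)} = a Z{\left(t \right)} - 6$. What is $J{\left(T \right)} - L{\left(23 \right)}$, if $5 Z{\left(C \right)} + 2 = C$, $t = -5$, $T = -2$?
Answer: $\frac{28273}{740} \approx 38.207$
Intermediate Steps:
$Z{\left(C \right)} = - \frac{2}{5} + \frac{C}{5}$
$L{\left(a \right)} = -6 - \frac{7 a}{5}$ ($L{\left(a \right)} = a \left(- \frac{2}{5} + \frac{1}{5} \left(-5\right)\right) - 6 = a \left(- \frac{2}{5} - 1\right) - 6 = a \left(- \frac{7}{5}\right) - 6 = - \frac{7 a}{5} - 6 = -6 - \frac{7 a}{5}$)
$J{\left(n \right)} = \frac{1}{148}$
$J{\left(T \right)} - L{\left(23 \right)} = \frac{1}{148} - \left(-6 - \frac{161}{5}\right) = \frac{1}{148} - - \frac{191}{5} = \frac{1}{148} + \frac{191}{5} = \frac{28273}{740}$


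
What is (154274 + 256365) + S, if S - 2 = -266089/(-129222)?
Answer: 53064117391/129222 ≈ 4.1064e+5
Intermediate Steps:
S = 524533/129222 (S = 2 - 266089/(-129222) = 2 - 266089*(-1/129222) = 2 + 266089/129222 = 524533/129222 ≈ 4.0592)
(154274 + 256365) + S = (154274 + 256365) + 524533/129222 = 410639 + 524533/129222 = 53064117391/129222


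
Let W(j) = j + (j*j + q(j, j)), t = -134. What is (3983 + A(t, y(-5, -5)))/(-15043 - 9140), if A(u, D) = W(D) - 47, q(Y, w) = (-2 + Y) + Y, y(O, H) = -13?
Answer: -4064/24183 ≈ -0.16805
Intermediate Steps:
q(Y, w) = -2 + 2*Y
W(j) = -2 + j² + 3*j (W(j) = j + (j*j + (-2 + 2*j)) = j + (j² + (-2 + 2*j)) = j + (-2 + j² + 2*j) = -2 + j² + 3*j)
A(u, D) = -49 + D² + 3*D (A(u, D) = (-2 + D² + 3*D) - 47 = -49 + D² + 3*D)
(3983 + A(t, y(-5, -5)))/(-15043 - 9140) = (3983 + (-49 + (-13)² + 3*(-13)))/(-15043 - 9140) = (3983 + (-49 + 169 - 39))/(-24183) = (3983 + 81)*(-1/24183) = 4064*(-1/24183) = -4064/24183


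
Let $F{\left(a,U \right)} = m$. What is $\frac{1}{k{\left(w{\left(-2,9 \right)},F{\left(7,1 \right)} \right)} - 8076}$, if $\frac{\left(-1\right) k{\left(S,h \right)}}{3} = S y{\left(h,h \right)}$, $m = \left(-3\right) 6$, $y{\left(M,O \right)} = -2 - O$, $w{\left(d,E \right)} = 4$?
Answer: $- \frac{1}{8268} \approx -0.00012095$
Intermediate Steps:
$m = -18$
$F{\left(a,U \right)} = -18$
$k{\left(S,h \right)} = - 3 S \left(-2 - h\right)$
$\frac{1}{k{\left(w{\left(-2,9 \right)},F{\left(7,1 \right)} \right)} - 8076} = \frac{1}{3 \cdot 4 \left(2 - 18\right) - 8076} = \frac{1}{3 \cdot 4 \left(-16\right) - 8076} = \frac{1}{-192 - 8076} = \frac{1}{-8268} = - \frac{1}{8268}$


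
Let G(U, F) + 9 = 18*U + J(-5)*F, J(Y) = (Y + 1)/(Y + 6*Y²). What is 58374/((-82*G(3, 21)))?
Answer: -1410705/88027 ≈ -16.026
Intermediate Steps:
J(Y) = (1 + Y)/(Y + 6*Y²)
G(U, F) = -9 + 18*U - 4*F/145 (G(U, F) = -9 + (18*U + ((1 - 5)/((-5)*(1 + 6*(-5))))*F) = -9 + (18*U + (-⅕*(-4)/(1 - 30))*F) = -9 + (18*U + (-⅕*(-4)/(-29))*F) = -9 + (18*U + (-⅕*(-1/29)*(-4))*F) = -9 + (18*U - 4*F/145) = -9 + 18*U - 4*F/145)
58374/((-82*G(3, 21))) = 58374/((-82*(-9 + 18*3 - 4/145*21))) = 58374/((-82*(-9 + 54 - 84/145))) = 58374/((-82*6441/145)) = 58374/(-528162/145) = 58374*(-145/528162) = -1410705/88027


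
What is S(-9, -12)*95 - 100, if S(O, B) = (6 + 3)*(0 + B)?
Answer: -10360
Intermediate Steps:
S(O, B) = 9*B
S(-9, -12)*95 - 100 = (9*(-12))*95 - 100 = -108*95 - 100 = -10260 - 100 = -10360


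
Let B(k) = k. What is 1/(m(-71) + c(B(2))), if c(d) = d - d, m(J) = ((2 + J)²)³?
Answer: 1/107918163081 ≈ 9.2663e-12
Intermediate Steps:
m(J) = (2 + J)⁶
c(d) = 0
1/(m(-71) + c(B(2))) = 1/((2 - 71)⁶ + 0) = 1/((-69)⁶ + 0) = 1/(107918163081 + 0) = 1/107918163081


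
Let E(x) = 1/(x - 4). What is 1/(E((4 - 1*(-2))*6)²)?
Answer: 1024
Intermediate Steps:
E(x) = 1/(-4 + x)
1/(E((4 - 1*(-2))*6)²) = 1/((1/(-4 + (4 - 1*(-2))*6))²) = 1/((1/(-4 + (4 + 2)*6))²) = 1/((1/(-4 + 6*6))²) = 1/((1/(-4 + 36))²) = 1/((1/32)²) = 1/(1/1024) = 1024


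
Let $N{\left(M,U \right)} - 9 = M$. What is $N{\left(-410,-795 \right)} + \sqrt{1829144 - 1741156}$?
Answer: $-401 + 2 \sqrt{21997} \approx -104.37$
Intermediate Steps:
$N{\left(M,U \right)} = 9 + M$
$N{\left(-410,-795 \right)} + \sqrt{1829144 - 1741156} = \left(9 - 410\right) + \sqrt{1829144 - 1741156} = -401 + \sqrt{87988} = -401 + 2 \sqrt{21997}$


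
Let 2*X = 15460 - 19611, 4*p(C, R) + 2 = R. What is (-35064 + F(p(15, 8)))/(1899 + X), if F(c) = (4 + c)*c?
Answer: 140223/706 ≈ 198.62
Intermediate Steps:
p(C, R) = -½ + R/4
X = -4151/2 (X = (15460 - 19611)/2 = (½)*(-4151) = -4151/2 ≈ -2075.5)
F(c) = c*(4 + c)
(-35064 + F(p(15, 8)))/(1899 + X) = (-35064 + (-½ + (¼)*8)*(4 + (-½ + (¼)*8)))/(1899 - 4151/2) = (-35064 + (-½ + 2)*(4 + (-½ + 2)))/(-353/2) = (-35064 + 3*(4 + 3/2)/2)*(-2/353) = (-35064 + (3/2)*(11/2))*(-2/353) = (-35064 + 33/4)*(-2/353) = -140223/4*(-2/353) = 140223/706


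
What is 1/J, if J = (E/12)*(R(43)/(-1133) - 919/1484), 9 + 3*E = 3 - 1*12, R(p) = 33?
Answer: 305704/99109 ≈ 3.0845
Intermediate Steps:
E = -6 (E = -3 + (3 - 1*12)/3 = -3 + (3 - 12)/3 = -3 + (⅓)*(-9) = -3 - 3 = -6)
J = 99109/305704 (J = (-6/12)*(33/(-1133) - 919/1484) = (-6*1/12)*(33*(-1/1133) - 919*1/1484) = -(-3/103 - 919/1484)/2 = -½*(-99109/152852) = 99109/305704 ≈ 0.32420)
1/J = 1/(99109/305704) = 305704/99109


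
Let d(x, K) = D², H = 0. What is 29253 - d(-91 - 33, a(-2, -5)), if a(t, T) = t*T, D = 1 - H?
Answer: 29252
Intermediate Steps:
D = 1 (D = 1 - 1*0 = 1 + 0 = 1)
a(t, T) = T*t
d(x, K) = 1 (d(x, K) = 1² = 1)
29253 - d(-91 - 33, a(-2, -5)) = 29253 - 1*1 = 29253 - 1 = 29252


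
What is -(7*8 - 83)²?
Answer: -729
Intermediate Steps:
-(7*8 - 83)² = -(56 - 83)² = -1*(-27)² = -1*729 = -729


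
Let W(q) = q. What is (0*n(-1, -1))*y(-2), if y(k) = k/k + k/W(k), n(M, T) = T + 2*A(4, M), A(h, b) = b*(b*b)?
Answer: 0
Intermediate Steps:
A(h, b) = b³ (A(h, b) = b*b² = b³)
n(M, T) = T + 2*M³
y(k) = 2 (y(k) = k/k + k/k = 1 + 1 = 2)
(0*n(-1, -1))*y(-2) = (0*(-1 + 2*(-1)³))*2 = (0*(-1 + 2*(-1)))*2 = (0*(-1 - 2))*2 = (0*(-3))*2 = 0*2 = 0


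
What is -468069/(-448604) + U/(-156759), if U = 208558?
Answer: -20185924661/70322714436 ≈ -0.28705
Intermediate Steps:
-468069/(-448604) + U/(-156759) = -468069/(-448604) + 208558/(-156759) = -468069*(-1/448604) + 208558*(-1/156759) = 468069/448604 - 208558/156759 = -20185924661/70322714436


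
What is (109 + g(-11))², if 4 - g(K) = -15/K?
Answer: 1507984/121 ≈ 12463.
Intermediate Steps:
g(K) = 4 + 15/K (g(K) = 4 - (-15)/K = 4 + 15/K)
(109 + g(-11))² = (109 + (4 + 15/(-11)))² = (109 + (4 + 15*(-1/11)))² = (109 + (4 - 15/11))² = (109 + 29/11)² = (1228/11)² = 1507984/121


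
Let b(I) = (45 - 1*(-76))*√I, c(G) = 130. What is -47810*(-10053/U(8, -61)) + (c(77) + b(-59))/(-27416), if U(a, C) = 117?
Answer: 732058878315/178204 - 121*I*√59/27416 ≈ 4.108e+6 - 0.033901*I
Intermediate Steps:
b(I) = 121*√I (b(I) = (45 + 76)*√I = 121*√I)
-47810*(-10053/U(8, -61)) + (c(77) + b(-59))/(-27416) = -47810/(117/(-10053)) + (130 + 121*√(-59))/(-27416) = -47810/(117*(-1/10053)) + (130 + 121*(I*√59))*(-1/27416) = -47810/(-13/1117) + (130 + 121*I*√59)*(-1/27416) = -47810*(-1117/13) + (-65/13708 - 121*I*√59/27416) = 53403770/13 + (-65/13708 - 121*I*√59/27416) = 732058878315/178204 - 121*I*√59/27416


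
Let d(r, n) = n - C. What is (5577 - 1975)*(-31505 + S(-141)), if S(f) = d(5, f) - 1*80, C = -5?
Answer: -114259042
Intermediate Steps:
d(r, n) = 5 + n (d(r, n) = n - 1*(-5) = n + 5 = 5 + n)
S(f) = -75 + f (S(f) = (5 + f) - 1*80 = (5 + f) - 80 = -75 + f)
(5577 - 1975)*(-31505 + S(-141)) = (5577 - 1975)*(-31505 + (-75 - 141)) = 3602*(-31505 - 216) = 3602*(-31721) = -114259042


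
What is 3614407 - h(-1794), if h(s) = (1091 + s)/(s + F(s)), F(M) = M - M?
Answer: 6484245455/1794 ≈ 3.6144e+6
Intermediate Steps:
F(M) = 0
h(s) = (1091 + s)/s (h(s) = (1091 + s)/(s + 0) = (1091 + s)/s)
3614407 - h(-1794) = 3614407 - (1091 - 1794)/(-1794) = 3614407 - (-1)*(-703)/1794 = 3614407 - 1*703/1794 = 3614407 - 703/1794 = 6484245455/1794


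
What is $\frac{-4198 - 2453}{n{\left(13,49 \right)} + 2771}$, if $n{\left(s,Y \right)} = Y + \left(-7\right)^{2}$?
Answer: $- \frac{6651}{2869} \approx -2.3182$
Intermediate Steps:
$n{\left(s,Y \right)} = 49 + Y$ ($n{\left(s,Y \right)} = Y + 49 = 49 + Y$)
$\frac{-4198 - 2453}{n{\left(13,49 \right)} + 2771} = \frac{-4198 - 2453}{\left(49 + 49\right) + 2771} = - \frac{6651}{98 + 2771} = - \frac{6651}{2869}$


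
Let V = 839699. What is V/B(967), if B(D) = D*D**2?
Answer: 839699/904231063 ≈ 0.00092863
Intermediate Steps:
B(D) = D**3
V/B(967) = 839699/(967**3) = 839699/904231063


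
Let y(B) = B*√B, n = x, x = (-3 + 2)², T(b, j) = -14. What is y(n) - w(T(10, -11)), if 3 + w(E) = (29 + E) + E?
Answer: 3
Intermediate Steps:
x = 1 (x = (-1)² = 1)
n = 1
y(B) = B^(3/2)
w(E) = 26 + 2*E (w(E) = -3 + ((29 + E) + E) = -3 + (29 + 2*E) = 26 + 2*E)
y(n) - w(T(10, -11)) = 1^(3/2) - (26 + 2*(-14)) = 1 - (26 - 28) = 1 - 1*(-2) = 1 + 2 = 3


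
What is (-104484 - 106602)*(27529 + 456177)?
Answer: -102103564716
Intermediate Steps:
(-104484 - 106602)*(27529 + 456177) = -211086*483706 = -102103564716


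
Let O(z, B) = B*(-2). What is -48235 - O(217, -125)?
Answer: -48485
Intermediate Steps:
O(z, B) = -2*B
-48235 - O(217, -125) = -48235 - (-2)*(-125) = -48235 - 1*250 = -48235 - 250 = -48485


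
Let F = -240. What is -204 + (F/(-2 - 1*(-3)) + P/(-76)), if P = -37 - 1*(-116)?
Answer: -33823/76 ≈ -445.04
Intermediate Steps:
P = 79 (P = -37 + 116 = 79)
-204 + (F/(-2 - 1*(-3)) + P/(-76)) = -204 + (-240/(-2 - 1*(-3)) + 79/(-76)) = -204 + (-240/(-2 + 3) + 79*(-1/76)) = -204 + (-240/1 - 79/76) = -204 + (-240*1 - 79/76) = -204 + (-240 - 79/76) = -204 - 18319/76 = -33823/76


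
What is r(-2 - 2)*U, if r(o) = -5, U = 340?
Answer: -1700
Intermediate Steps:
r(-2 - 2)*U = -5*340 = -1700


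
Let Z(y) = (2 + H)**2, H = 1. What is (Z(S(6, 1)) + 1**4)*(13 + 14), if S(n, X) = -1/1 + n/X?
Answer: 270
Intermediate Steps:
S(n, X) = -1 + n/X (S(n, X) = -1*1 + n/X = -1 + n/X)
Z(y) = 9 (Z(y) = (2 + 1)**2 = 3**2 = 9)
(Z(S(6, 1)) + 1**4)*(13 + 14) = (9 + 1**4)*(13 + 14) = (9 + 1)*27 = 10*27 = 270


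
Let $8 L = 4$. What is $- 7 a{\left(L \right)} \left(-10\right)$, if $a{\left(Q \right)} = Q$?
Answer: $35$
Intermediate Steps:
$L = \frac{1}{2}$ ($L = \frac{1}{8} \cdot 4 = \frac{1}{2} \approx 0.5$)
$- 7 a{\left(L \right)} \left(-10\right) = \left(-7\right) \frac{1}{2} \left(-10\right) = \left(- \frac{7}{2}\right) \left(-10\right) = 35$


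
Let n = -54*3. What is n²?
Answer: 26244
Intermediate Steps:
n = -162
n² = (-162)² = 26244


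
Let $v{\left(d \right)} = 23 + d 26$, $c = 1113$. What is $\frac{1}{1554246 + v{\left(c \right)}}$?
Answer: $\frac{1}{1583207} \approx 6.3163 \cdot 10^{-7}$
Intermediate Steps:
$v{\left(d \right)} = 23 + 26 d$
$\frac{1}{1554246 + v{\left(c \right)}} = \frac{1}{1554246 + \left(23 + 26 \cdot 1113\right)} = \frac{1}{1554246 + \left(23 + 28938\right)} = \frac{1}{1554246 + 28961} = \frac{1}{1583207}$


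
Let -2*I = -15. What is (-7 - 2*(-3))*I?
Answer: -15/2 ≈ -7.5000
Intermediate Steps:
I = 15/2 (I = -1/2*(-15) = 15/2 ≈ 7.5000)
(-7 - 2*(-3))*I = (-7 - 2*(-3))*(15/2) = (-7 + 6)*(15/2) = -1*15/2 = -15/2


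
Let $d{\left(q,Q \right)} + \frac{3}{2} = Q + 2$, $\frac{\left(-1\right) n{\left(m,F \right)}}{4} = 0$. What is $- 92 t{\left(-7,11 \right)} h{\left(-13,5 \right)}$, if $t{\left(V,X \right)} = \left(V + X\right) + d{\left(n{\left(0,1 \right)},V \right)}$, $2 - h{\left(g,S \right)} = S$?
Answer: $-690$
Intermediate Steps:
$n{\left(m,F \right)} = 0$ ($n{\left(m,F \right)} = \left(-4\right) 0 = 0$)
$d{\left(q,Q \right)} = \frac{1}{2} + Q$ ($d{\left(q,Q \right)} = - \frac{3}{2} + \left(Q + 2\right) = - \frac{3}{2} + \left(2 + Q\right) = \frac{1}{2} + Q$)
$h{\left(g,S \right)} = 2 - S$
$t{\left(V,X \right)} = \frac{1}{2} + X + 2 V$ ($t{\left(V,X \right)} = \left(V + X\right) + \left(\frac{1}{2} + V\right) = \frac{1}{2} + X + 2 V$)
$- 92 t{\left(-7,11 \right)} h{\left(-13,5 \right)} = - 92 \left(\frac{1}{2} + 11 + 2 \left(-7\right)\right) \left(2 - 5\right) = - 92 \left(\frac{1}{2} + 11 - 14\right) \left(2 - 5\right) = \left(-92\right) \left(- \frac{5}{2}\right) \left(-3\right) = 230 \left(-3\right) = -690$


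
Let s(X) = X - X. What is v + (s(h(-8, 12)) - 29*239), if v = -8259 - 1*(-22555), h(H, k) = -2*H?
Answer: 7365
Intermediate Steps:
s(X) = 0
v = 14296 (v = -8259 + 22555 = 14296)
v + (s(h(-8, 12)) - 29*239) = 14296 + (0 - 29*239) = 14296 + (0 - 6931) = 14296 - 6931 = 7365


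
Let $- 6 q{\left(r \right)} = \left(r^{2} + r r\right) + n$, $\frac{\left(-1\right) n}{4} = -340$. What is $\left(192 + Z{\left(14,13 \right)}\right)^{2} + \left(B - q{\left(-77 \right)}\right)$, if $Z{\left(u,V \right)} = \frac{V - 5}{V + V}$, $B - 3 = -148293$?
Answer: $- \frac{18438703}{169} \approx -1.091 \cdot 10^{5}$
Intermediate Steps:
$n = 1360$ ($n = \left(-4\right) \left(-340\right) = 1360$)
$B = -148290$ ($B = 3 - 148293 = -148290$)
$q{\left(r \right)} = - \frac{680}{3} - \frac{r^{2}}{3}$ ($q{\left(r \right)} = - \frac{\left(r^{2} + r r\right) + 1360}{6} = - \frac{\left(r^{2} + r^{2}\right) + 1360}{6} = - \frac{2 r^{2} + 1360}{6} = - \frac{1360 + 2 r^{2}}{6} = - \frac{680}{3} - \frac{r^{2}}{3}$)
$Z{\left(u,V \right)} = \frac{-5 + V}{2 V}$
$\left(192 + Z{\left(14,13 \right)}\right)^{2} + \left(B - q{\left(-77 \right)}\right) = \left(192 + \frac{-5 + 13}{2 \cdot 13}\right)^{2} - \left(\frac{444190}{3} - \frac{5929}{3}\right) = \left(192 + \frac{1}{2} \cdot \frac{1}{13} \cdot 8\right)^{2} - \left(\frac{444190}{3} - \frac{5929}{3}\right) = \left(192 + \frac{4}{13}\right)^{2} - 146087 = \left(\frac{2500}{13}\right)^{2} - 146087 = \frac{6250000}{169} + \left(-148290 + 2203\right) = \frac{6250000}{169} - 146087 = - \frac{18438703}{169}$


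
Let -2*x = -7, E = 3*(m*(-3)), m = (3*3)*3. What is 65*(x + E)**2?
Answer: 14913665/4 ≈ 3.7284e+6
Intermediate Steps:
m = 27 (m = 9*3 = 27)
E = -243 (E = 3*(27*(-3)) = 3*(-81) = -243)
x = 7/2 (x = -1/2*(-7) = 7/2 ≈ 3.5000)
65*(x + E)**2 = 65*(7/2 - 243)**2 = 65*(-479/2)**2 = 65*(229441/4) = 14913665/4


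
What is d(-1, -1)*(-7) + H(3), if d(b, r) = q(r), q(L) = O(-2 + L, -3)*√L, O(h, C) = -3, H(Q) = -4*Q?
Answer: -12 + 21*I ≈ -12.0 + 21.0*I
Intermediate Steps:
q(L) = -3*√L
d(b, r) = -3*√r
d(-1, -1)*(-7) + H(3) = -3*I*(-7) - 4*3 = -3*I*(-7) - 12 = 21*I - 12 = -12 + 21*I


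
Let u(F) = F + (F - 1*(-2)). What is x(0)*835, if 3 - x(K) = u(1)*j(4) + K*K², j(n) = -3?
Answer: 12525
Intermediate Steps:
u(F) = 2 + 2*F (u(F) = F + (F + 2) = F + (2 + F) = 2 + 2*F)
x(K) = 15 - K³ (x(K) = 3 - ((2 + 2*1)*(-3) + K*K²) = 3 - ((2 + 2)*(-3) + K³) = 3 - (4*(-3) + K³) = 3 - (-12 + K³) = 3 + (12 - K³) = 15 - K³)
x(0)*835 = (15 - 1*0³)*835 = (15 - 1*0)*835 = (15 + 0)*835 = 15*835 = 12525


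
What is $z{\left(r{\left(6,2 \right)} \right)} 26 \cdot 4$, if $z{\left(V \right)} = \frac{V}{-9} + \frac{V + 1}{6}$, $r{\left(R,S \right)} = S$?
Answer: $\frac{260}{9} \approx 28.889$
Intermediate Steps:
$z{\left(V \right)} = \frac{1}{6} + \frac{V}{18}$ ($z{\left(V \right)} = V \left(- \frac{1}{9}\right) + \left(1 + V\right) \frac{1}{6} = - \frac{V}{9} + \left(\frac{1}{6} + \frac{V}{6}\right) = \frac{1}{6} + \frac{V}{18}$)
$z{\left(r{\left(6,2 \right)} \right)} 26 \cdot 4 = \left(\frac{1}{6} + \frac{1}{18} \cdot 2\right) 26 \cdot 4 = \left(\frac{1}{6} + \frac{1}{9}\right) 104 = \frac{5}{18} \cdot 104 = \frac{260}{9}$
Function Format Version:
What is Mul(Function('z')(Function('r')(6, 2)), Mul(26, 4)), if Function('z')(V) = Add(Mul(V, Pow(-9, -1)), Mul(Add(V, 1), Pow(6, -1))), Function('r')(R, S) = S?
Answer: Rational(260, 9) ≈ 28.889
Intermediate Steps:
Function('z')(V) = Add(Rational(1, 6), Mul(Rational(1, 18), V)) (Function('z')(V) = Add(Mul(V, Rational(-1, 9)), Mul(Add(1, V), Rational(1, 6))) = Add(Mul(Rational(-1, 9), V), Add(Rational(1, 6), Mul(Rational(1, 6), V))) = Add(Rational(1, 6), Mul(Rational(1, 18), V)))
Mul(Function('z')(Function('r')(6, 2)), Mul(26, 4)) = Mul(Add(Rational(1, 6), Mul(Rational(1, 18), 2)), Mul(26, 4)) = Mul(Add(Rational(1, 6), Rational(1, 9)), 104) = Mul(Rational(5, 18), 104) = Rational(260, 9)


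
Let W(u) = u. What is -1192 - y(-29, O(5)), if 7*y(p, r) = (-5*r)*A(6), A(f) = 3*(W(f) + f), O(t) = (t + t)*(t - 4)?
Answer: -6544/7 ≈ -934.86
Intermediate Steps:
O(t) = 2*t*(-4 + t) (O(t) = (2*t)*(-4 + t) = 2*t*(-4 + t))
A(f) = 6*f (A(f) = 3*(f + f) = 3*(2*f) = 6*f)
y(p, r) = -180*r/7 (y(p, r) = ((-5*r)*(6*6))/7 = (-5*r*36)/7 = (-180*r)/7 = -180*r/7)
-1192 - y(-29, O(5)) = -1192 - (-180)*2*5*(-4 + 5)/7 = -1192 - (-180)*2*5*1/7 = -1192 - (-180)*10/7 = -1192 - 1*(-1800/7) = -1192 + 1800/7 = -6544/7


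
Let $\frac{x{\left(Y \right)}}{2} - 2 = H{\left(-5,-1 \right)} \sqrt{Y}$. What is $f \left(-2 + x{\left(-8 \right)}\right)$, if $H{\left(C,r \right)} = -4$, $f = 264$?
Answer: $528 - 4224 i \sqrt{2} \approx 528.0 - 5973.6 i$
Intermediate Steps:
$x{\left(Y \right)} = 4 - 8 \sqrt{Y}$ ($x{\left(Y \right)} = 4 + 2 \left(- 4 \sqrt{Y}\right) = 4 - 8 \sqrt{Y}$)
$f \left(-2 + x{\left(-8 \right)}\right) = 264 \left(-2 + \left(4 - 8 \sqrt{-8}\right)\right) = 264 \left(-2 + \left(4 - 8 \cdot 2 i \sqrt{2}\right)\right) = 264 \left(-2 + \left(4 - 16 i \sqrt{2}\right)\right) = 264 \left(2 - 16 i \sqrt{2}\right) = 528 - 4224 i \sqrt{2}$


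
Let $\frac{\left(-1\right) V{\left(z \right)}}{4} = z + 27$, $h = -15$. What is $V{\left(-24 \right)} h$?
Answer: $180$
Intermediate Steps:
$V{\left(z \right)} = -108 - 4 z$ ($V{\left(z \right)} = - 4 \left(z + 27\right) = - 4 \left(27 + z\right) = -108 - 4 z$)
$V{\left(-24 \right)} h = \left(-108 - -96\right) \left(-15\right) = \left(-108 + 96\right) \left(-15\right) = \left(-12\right) \left(-15\right) = 180$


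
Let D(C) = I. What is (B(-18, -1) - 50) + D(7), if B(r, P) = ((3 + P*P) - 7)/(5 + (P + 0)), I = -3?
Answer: -215/4 ≈ -53.750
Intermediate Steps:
B(r, P) = (-4 + P**2)/(5 + P) (B(r, P) = ((3 + P**2) - 7)/(5 + P) = (-4 + P**2)/(5 + P))
D(C) = -3
(B(-18, -1) - 50) + D(7) = ((-4 + (-1)**2)/(5 - 1) - 50) - 3 = ((-4 + 1)/4 - 50) - 3 = ((1/4)*(-3) - 50) - 3 = (-3/4 - 50) - 3 = -203/4 - 3 = -215/4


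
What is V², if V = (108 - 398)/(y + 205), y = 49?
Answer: 21025/16129 ≈ 1.3036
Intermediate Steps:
V = -145/127 (V = (108 - 398)/(49 + 205) = -290/254 = -290*1/254 = -145/127 ≈ -1.1417)
V² = (-145/127)² = 21025/16129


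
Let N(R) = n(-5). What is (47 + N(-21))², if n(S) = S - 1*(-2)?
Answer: 1936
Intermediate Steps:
n(S) = 2 + S (n(S) = S + 2 = 2 + S)
N(R) = -3 (N(R) = 2 - 5 = -3)
(47 + N(-21))² = (47 - 3)² = 44² = 1936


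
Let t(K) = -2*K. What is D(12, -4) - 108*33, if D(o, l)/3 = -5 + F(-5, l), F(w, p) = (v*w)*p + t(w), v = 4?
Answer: -3309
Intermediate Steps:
F(w, p) = -2*w + 4*p*w (F(w, p) = (4*w)*p - 2*w = 4*p*w - 2*w = -2*w + 4*p*w)
D(o, l) = 15 - 60*l (D(o, l) = 3*(-5 + 2*(-5)*(-1 + 2*l)) = 3*(-5 + (10 - 20*l)) = 3*(5 - 20*l) = 15 - 60*l)
D(12, -4) - 108*33 = (15 - 60*(-4)) - 108*33 = (15 + 240) - 3564 = 255 - 3564 = -3309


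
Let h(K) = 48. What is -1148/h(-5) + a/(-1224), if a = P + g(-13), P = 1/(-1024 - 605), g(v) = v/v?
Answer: -23844487/996948 ≈ -23.917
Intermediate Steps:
g(v) = 1
P = -1/1629 (P = 1/(-1629) = -1/1629 ≈ -0.00061387)
a = 1628/1629 (a = -1/1629 + 1 = 1628/1629 ≈ 0.99939)
-1148/h(-5) + a/(-1224) = -1148/48 + (1628/1629)/(-1224) = -1148*1/48 + (1628/1629)*(-1/1224) = -287/12 - 407/498474 = -23844487/996948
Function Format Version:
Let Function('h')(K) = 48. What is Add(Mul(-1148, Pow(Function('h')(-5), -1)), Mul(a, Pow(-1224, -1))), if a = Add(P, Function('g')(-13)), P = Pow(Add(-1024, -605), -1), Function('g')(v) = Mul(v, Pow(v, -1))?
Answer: Rational(-23844487, 996948) ≈ -23.917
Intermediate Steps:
Function('g')(v) = 1
P = Rational(-1, 1629) (P = Pow(-1629, -1) = Rational(-1, 1629) ≈ -0.00061387)
a = Rational(1628, 1629) (a = Add(Rational(-1, 1629), 1) = Rational(1628, 1629) ≈ 0.99939)
Add(Mul(-1148, Pow(Function('h')(-5), -1)), Mul(a, Pow(-1224, -1))) = Add(Mul(-1148, Pow(48, -1)), Mul(Rational(1628, 1629), Pow(-1224, -1))) = Add(Mul(-1148, Rational(1, 48)), Mul(Rational(1628, 1629), Rational(-1, 1224))) = Add(Rational(-287, 12), Rational(-407, 498474)) = Rational(-23844487, 996948)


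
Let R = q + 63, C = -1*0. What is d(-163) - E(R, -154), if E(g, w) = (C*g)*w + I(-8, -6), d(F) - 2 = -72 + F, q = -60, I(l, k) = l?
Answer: -225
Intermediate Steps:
C = 0
R = 3 (R = -60 + 63 = 3)
d(F) = -70 + F (d(F) = 2 + (-72 + F) = -70 + F)
E(g, w) = -8 (E(g, w) = (0*g)*w - 8 = 0*w - 8 = 0 - 8 = -8)
d(-163) - E(R, -154) = (-70 - 163) - 1*(-8) = -233 + 8 = -225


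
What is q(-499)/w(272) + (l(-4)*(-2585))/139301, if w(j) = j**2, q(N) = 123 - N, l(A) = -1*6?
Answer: 617068531/5153022592 ≈ 0.11975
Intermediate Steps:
l(A) = -6
q(-499)/w(272) + (l(-4)*(-2585))/139301 = (123 - 1*(-499))/(272**2) - 6*(-2585)/139301 = (123 + 499)/73984 + 15510*(1/139301) = 622*(1/73984) + 15510/139301 = 311/36992 + 15510/139301 = 617068531/5153022592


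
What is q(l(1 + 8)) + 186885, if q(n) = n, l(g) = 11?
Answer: 186896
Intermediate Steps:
q(l(1 + 8)) + 186885 = 11 + 186885 = 186896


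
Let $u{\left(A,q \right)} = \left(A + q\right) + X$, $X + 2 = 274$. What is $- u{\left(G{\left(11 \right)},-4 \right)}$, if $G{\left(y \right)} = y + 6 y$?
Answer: $-345$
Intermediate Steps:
$X = 272$ ($X = -2 + 274 = 272$)
$G{\left(y \right)} = 7 y$
$u{\left(A,q \right)} = 272 + A + q$ ($u{\left(A,q \right)} = \left(A + q\right) + 272 = 272 + A + q$)
$- u{\left(G{\left(11 \right)},-4 \right)} = - (272 + 7 \cdot 11 - 4) = - (272 + 77 - 4) = \left(-1\right) 345 = -345$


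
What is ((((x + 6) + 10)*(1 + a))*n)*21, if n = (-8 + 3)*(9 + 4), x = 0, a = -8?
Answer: 152880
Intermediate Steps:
n = -65 (n = -5*13 = -65)
((((x + 6) + 10)*(1 + a))*n)*21 = ((((0 + 6) + 10)*(1 - 8))*(-65))*21 = (((6 + 10)*(-7))*(-65))*21 = ((16*(-7))*(-65))*21 = -112*(-65)*21 = 7280*21 = 152880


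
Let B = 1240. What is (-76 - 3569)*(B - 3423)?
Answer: 7957035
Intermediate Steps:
(-76 - 3569)*(B - 3423) = (-76 - 3569)*(1240 - 3423) = -3645*(-2183) = 7957035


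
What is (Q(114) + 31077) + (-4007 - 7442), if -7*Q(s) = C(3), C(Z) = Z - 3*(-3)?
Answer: 137384/7 ≈ 19626.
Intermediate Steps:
C(Z) = 9 + Z (C(Z) = Z + 9 = 9 + Z)
Q(s) = -12/7 (Q(s) = -(9 + 3)/7 = -1/7*12 = -12/7)
(Q(114) + 31077) + (-4007 - 7442) = (-12/7 + 31077) + (-4007 - 7442) = 217527/7 - 11449 = 137384/7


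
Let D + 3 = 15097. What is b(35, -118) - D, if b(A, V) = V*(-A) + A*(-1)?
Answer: -10999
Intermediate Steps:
D = 15094 (D = -3 + 15097 = 15094)
b(A, V) = -A - A*V (b(A, V) = -A*V - A = -A - A*V)
b(35, -118) - D = -1*35*(1 - 118) - 1*15094 = -1*35*(-117) - 15094 = 4095 - 15094 = -10999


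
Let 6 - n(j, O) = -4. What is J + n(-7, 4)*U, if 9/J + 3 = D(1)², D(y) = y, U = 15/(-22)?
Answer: -249/22 ≈ -11.318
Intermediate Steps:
n(j, O) = 10 (n(j, O) = 6 - 1*(-4) = 6 + 4 = 10)
U = -15/22 (U = 15*(-1/22) = -15/22 ≈ -0.68182)
J = -9/2 (J = 9/(-3 + 1²) = 9/(-3 + 1) = 9/(-2) = 9*(-½) = -9/2 ≈ -4.5000)
J + n(-7, 4)*U = -9/2 + 10*(-15/22) = -9/2 - 75/11 = -249/22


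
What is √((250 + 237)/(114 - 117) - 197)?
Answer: 7*I*√66/3 ≈ 18.956*I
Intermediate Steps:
√((250 + 237)/(114 - 117) - 197) = √(487/(-3) - 197) = √(487*(-⅓) - 197) = √(-487/3 - 197) = √(-1078/3) = 7*I*√66/3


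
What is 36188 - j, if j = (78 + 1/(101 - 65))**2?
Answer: 39009167/1296 ≈ 30100.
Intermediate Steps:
j = 7890481/1296 (j = (78 + 1/36)**2 = (2809/36)**2 = 7890481/1296 ≈ 6088.3)
36188 - j = 36188 - 1*7890481/1296 = 36188 - 7890481/1296 = 39009167/1296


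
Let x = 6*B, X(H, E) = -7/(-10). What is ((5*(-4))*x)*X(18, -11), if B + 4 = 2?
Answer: 168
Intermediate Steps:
B = -2 (B = -4 + 2 = -2)
X(H, E) = 7/10 (X(H, E) = -7*(-⅒) = 7/10)
x = -12 (x = 6*(-2) = -12)
((5*(-4))*x)*X(18, -11) = ((5*(-4))*(-12))*(7/10) = -20*(-12)*(7/10) = 240*(7/10) = 168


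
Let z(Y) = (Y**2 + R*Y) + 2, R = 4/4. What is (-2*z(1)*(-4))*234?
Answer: 7488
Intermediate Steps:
R = 1 (R = 4*(1/4) = 1)
z(Y) = 2 + Y + Y**2 (z(Y) = (Y**2 + 1*Y) + 2 = (Y**2 + Y) + 2 = (Y + Y**2) + 2 = 2 + Y + Y**2)
(-2*z(1)*(-4))*234 = (-2*(2 + 1 + 1**2)*(-4))*234 = (-2*(2 + 1 + 1)*(-4))*234 = (-2*4*(-4))*234 = -8*(-4)*234 = 32*234 = 7488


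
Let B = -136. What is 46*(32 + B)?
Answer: -4784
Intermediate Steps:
46*(32 + B) = 46*(32 - 136) = 46*(-104) = -4784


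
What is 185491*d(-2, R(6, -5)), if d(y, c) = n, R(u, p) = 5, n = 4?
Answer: 741964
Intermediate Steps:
d(y, c) = 4
185491*d(-2, R(6, -5)) = 185491*4 = 741964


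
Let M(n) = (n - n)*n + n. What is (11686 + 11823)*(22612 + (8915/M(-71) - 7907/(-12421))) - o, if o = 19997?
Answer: 466192810791939/881891 ≈ 5.2863e+8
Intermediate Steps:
M(n) = n (M(n) = 0*n + n = 0 + n = n)
(11686 + 11823)*(22612 + (8915/M(-71) - 7907/(-12421))) - o = (11686 + 11823)*(22612 + (8915/(-71) - 7907/(-12421))) - 1*19997 = 23509*(22612 + (8915*(-1/71) - 7907*(-1/12421))) - 19997 = 23509*(22612 + (-8915/71 + 7907/12421)) - 19997 = 23509*(22612 - 110171818/881891) - 19997 = 23509*(19831147474/881891) - 19997 = 466210445966266/881891 - 19997 = 466192810791939/881891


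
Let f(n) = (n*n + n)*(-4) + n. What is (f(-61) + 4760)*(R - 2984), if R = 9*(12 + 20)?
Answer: 26800936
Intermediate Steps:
R = 288 (R = 9*32 = 288)
f(n) = -4*n² - 3*n (f(n) = (n² + n)*(-4) + n = (n + n²)*(-4) + n = (-4*n - 4*n²) + n = -4*n² - 3*n)
(f(-61) + 4760)*(R - 2984) = (-1*(-61)*(3 + 4*(-61)) + 4760)*(288 - 2984) = (-1*(-61)*(3 - 244) + 4760)*(-2696) = (-1*(-61)*(-241) + 4760)*(-2696) = (-14701 + 4760)*(-2696) = -9941*(-2696) = 26800936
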